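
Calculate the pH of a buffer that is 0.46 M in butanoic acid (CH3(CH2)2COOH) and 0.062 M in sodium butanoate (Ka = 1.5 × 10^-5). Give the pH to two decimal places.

pKa = −log(1.5 × 10^-5) = 4.824
pH = pKa + log([A⁻]/[HA]) = 4.824 + log(0.062/0.46)
pH = 4.824 + (-0.870) = 3.95

pH = 3.95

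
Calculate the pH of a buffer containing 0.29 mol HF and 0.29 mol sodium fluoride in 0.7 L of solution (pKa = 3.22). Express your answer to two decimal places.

pH = 3.22

pH = pKa + log([A⁻]/[HA]) = 3.22 + log(0.29/0.29)
pH = 3.22 + (+0.000) = 3.22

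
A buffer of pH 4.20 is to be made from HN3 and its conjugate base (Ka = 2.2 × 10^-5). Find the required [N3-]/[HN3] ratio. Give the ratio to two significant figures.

ratio = 0.35

pKa = -log(2.2 × 10^-5) = 4.658
pH = pKa + log(r) ⇒ log(r) = 4.20 − 4.658 = -0.458
r = [N3-]/[HN3] = 10^(-0.458) = 0.348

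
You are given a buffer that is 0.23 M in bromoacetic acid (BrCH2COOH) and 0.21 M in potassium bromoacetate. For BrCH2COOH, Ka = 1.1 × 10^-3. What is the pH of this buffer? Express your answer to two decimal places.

pH = 2.92

pKa = −log(1.1 × 10^-3) = 2.959
Using pH = pKa + log([base]/[acid]) with [base]/[acid] = 0.21/0.23:
pH = 2.959 + (-0.040) = 2.92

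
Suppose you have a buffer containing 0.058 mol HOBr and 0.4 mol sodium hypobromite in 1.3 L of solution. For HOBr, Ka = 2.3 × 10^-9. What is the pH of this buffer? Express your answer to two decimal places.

pH = 9.48

pKa = −log(2.3 × 10^-9) = 8.638
pH = pKa + log([A⁻]/[HA]) = 8.638 + log(0.4/0.058)
pH = 8.638 + (+0.839) = 9.48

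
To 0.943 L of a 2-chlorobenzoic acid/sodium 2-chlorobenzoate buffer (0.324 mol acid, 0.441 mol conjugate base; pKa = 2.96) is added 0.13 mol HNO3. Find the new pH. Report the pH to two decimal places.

After neutralization: n(ClC6H4COOH) = 0.454 mol, n(ClC6H4COO-) = 0.311 mol.
Henderson–Hasselbalch with mole ratio 0.311/0.454: pH = 2.96 + (-0.164)

pH = 2.80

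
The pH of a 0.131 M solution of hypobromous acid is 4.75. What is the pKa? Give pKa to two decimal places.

[H+] = 10^(-4.75) = 1.78 × 10^-5 M
At equilibrium [HA] = 0.131 − 1.78 × 10^-5 = 1.31 × 10^-1 M
Ka = [H+][A-]/[HA] = (1.78 × 10^-5)² / 1.31 × 10^-1 = 2.42 × 10^-9
pKa = -log(2.42 × 10^-9) = 8.62

pKa = 8.62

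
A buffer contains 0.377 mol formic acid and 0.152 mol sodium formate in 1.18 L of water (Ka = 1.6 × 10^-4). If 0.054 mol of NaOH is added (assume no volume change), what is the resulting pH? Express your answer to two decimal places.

OH- converts HCOOH to HCOO-: HCOOH → 0.323 mol, HCOO- → 0.206 mol.
pKa = −log(1.6 × 10^-4) = 3.796
Henderson–Hasselbalch with mole ratio 0.206/0.323: pH = 3.796 + (-0.195)

pH = 3.60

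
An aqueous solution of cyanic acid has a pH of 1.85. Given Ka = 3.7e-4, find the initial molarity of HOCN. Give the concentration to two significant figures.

C₀ = 5.5 × 10^-1 M

[H+] = 10^(-1.85) = 1.41 × 10^-2 M = x
Ka = x²/(C₀ − x) ⇒ C₀ = x + x²/Ka
C₀ = 1.41 × 10^-2 + (1.41 × 10^-2)²/(3.7 × 10^-4) = 5.51 × 10^-1 M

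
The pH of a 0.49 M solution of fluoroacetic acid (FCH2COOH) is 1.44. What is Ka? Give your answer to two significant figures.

Ka = 2.9 × 10^-3

[H+] = 10^(-1.44) = 3.63 × 10^-2 M
At equilibrium [HA] = 0.49 − 3.63 × 10^-2 = 4.54 × 10^-1 M
Ka = [H+][A-]/[HA] = (3.63 × 10^-2)² / 4.54 × 10^-1 = 2.9 × 10^-3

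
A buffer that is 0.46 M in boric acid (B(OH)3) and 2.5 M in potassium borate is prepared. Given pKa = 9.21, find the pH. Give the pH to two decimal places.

pH = 9.95

Using pH = pKa + log([base]/[acid]) with [base]/[acid] = 2.5/0.46:
pH = 9.21 + (+0.735) = 9.95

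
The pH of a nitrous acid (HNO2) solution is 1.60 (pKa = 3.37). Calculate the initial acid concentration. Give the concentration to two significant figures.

[H+] = 10^(-1.60) = 2.51 × 10^-2 M = x
Ka = 10^(−3.37) = 4.27 × 10^-4
Ka = x²/(C₀ − x) ⇒ C₀ = x + x²/Ka
C₀ = 2.51 × 10^-2 + (2.51 × 10^-2)²/(4.27 × 10^-4) = 1.50 M

C₀ = 1.5 M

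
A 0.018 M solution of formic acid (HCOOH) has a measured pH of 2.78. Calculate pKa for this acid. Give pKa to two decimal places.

[H+] = 10^(-2.78) = 1.66 × 10^-3 M
At equilibrium [HA] = 0.018 − 1.66 × 10^-3 = 1.63 × 10^-2 M
Ka = [H+][A-]/[HA] = (1.66 × 10^-3)² / 1.63 × 10^-2 = 1.69 × 10^-4
pKa = -log(1.69 × 10^-4) = 3.77

pKa = 3.77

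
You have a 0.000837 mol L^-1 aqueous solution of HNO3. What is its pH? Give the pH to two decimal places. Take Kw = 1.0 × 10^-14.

HNO3 is a strong acid and dissociates completely, so [H+] = 0.000837 M.
pH = -log(0.000837) = 3.08

pH = 3.08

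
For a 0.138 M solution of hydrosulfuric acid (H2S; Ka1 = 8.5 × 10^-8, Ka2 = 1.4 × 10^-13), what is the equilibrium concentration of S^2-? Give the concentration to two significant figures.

1.4 × 10^-13 M

First ionization gives [H+] ≈ [HS-] = 1.08 × 10^-4 M.
Second step: Ka2 = [H+][S^2-]/[HS-] ≈ [S^2-] (since [H+] ≈ [HS-]).
So [S^2-] ≈ Ka2.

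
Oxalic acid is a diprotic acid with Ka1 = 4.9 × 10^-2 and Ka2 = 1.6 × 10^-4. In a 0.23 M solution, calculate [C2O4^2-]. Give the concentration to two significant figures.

First ionization gives [H+] ≈ [HC2O4-] = 8.45 × 10^-2 M.
Second step: Ka2 = [H+][C2O4^2-]/[HC2O4-] ≈ [C2O4^2-] (since [H+] ≈ [HC2O4-]).
So [C2O4^2-] ≈ Ka2.

1.6 × 10^-4 M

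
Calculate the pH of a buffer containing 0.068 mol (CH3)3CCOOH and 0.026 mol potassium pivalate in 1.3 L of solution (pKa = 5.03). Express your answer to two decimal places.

Using pH = pKa + log([base]/[acid]) with [base]/[acid] = 0.026/0.068:
pH = 5.03 + (-0.418) = 4.61

pH = 4.61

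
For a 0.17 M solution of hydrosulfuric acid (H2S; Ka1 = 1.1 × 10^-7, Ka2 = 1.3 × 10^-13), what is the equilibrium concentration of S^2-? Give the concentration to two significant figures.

1.3 × 10^-13 M

First ionization gives [H+] ≈ [HS-] = 1.37 × 10^-4 M.
Second step: Ka2 = [H+][S^2-]/[HS-] ≈ [S^2-] (since [H+] ≈ [HS-]).
So [S^2-] ≈ Ka2.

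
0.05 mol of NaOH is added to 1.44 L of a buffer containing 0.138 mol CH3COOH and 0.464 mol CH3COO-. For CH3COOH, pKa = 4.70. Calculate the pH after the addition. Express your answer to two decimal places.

OH- converts CH3COOH to CH3COO-: CH3COOH → 0.088 mol, CH3COO- → 0.514 mol.
pH = pKa + log(n_CH3COO-/n_CH3COOH) = 4.70 + log(0.514/0.088) = 4.70 + (+0.766)

pH = 5.47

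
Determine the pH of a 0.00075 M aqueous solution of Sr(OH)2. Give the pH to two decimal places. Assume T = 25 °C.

pH = 11.18

Sr(OH)2 is a strong base (each formula unit releases 2 OH-); [OH-] = 0.0015 M.
pOH = -log(0.0015) = 2.82
pH = 14.00 - 2.82 = 11.18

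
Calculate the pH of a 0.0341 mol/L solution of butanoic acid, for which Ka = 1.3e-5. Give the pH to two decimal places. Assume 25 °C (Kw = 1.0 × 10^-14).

pH = 3.18

CH3(CH2)2COOH ⇌ CH3(CH2)2COO- + H+
Let x = [H+] at equilibrium. Ka = x²/(0.0341 − x).
Since Ka ≪ C₀, x ≈ √(Ka·C₀) = 6.66 × 10^-4 M.
Check: 2% ionized — well under 5%, approximation valid.
pH = −log[H+] = −log(6.66 × 10^-4) = 3.18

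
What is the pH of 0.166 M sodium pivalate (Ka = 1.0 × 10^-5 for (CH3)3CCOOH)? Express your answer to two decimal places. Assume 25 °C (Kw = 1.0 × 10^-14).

(CH3)3CCOO- is the conjugate base of the weak acid (CH3)3CCOOH.
Kb = Kw/Ka = 1.0×10^-14 / 1.0 × 10^-5 = 1.00 × 10^-9
From the ICE table, Kb = [OH-]²/(0.166 − [OH-]) = 1.00 × 10^-9.
Since Kb ≪ C₀, [OH-] ≈ √(Kb·C₀) = 1.29 × 10^-5 M.
pOH = −log(1.29 × 10^-5) = 4.89; pH = 14.00 − 4.89 = 9.11

pH = 9.11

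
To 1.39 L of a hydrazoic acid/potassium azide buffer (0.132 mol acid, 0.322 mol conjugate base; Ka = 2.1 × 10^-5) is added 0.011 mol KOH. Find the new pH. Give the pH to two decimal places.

After neutralization: n(HN3) = 0.121 mol, n(N3-) = 0.333 mol.
pKa = −log(2.1 × 10^-5) = 4.678
pH = pKa + log([A⁻]/[HA]) = 4.678 + log(0.333/0.121) = 4.678 +0.440

pH = 5.12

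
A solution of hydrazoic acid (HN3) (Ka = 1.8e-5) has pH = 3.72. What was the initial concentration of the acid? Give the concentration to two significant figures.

C₀ = 2.2 × 10^-3 M

[H+] = 10^(-3.72) = 1.91 × 10^-4 M = x
Ka = x²/(C₀ − x) ⇒ C₀ = x + x²/Ka
C₀ = 1.91 × 10^-4 + (1.91 × 10^-4)²/(1.8 × 10^-5) = 2.22 × 10^-3 M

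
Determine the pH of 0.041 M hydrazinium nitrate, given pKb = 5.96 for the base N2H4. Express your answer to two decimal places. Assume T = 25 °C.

pH = 4.71

N2H5+ is the conjugate acid of the weak base N2H4.
Kb = 10^(−5.96) = 1.10 × 10^-6
Ka = Kw/Kb = 1.0×10^-14 / 1.10 × 10^-6 = 9.09 × 10^-9
From the ICE table, Ka = x²/(0.041 − x) = 9.09 × 10^-9.
Assume x ≪ 0.041: x ≈ √(9.09 × 10^-9 × 0.041) = 1.93 × 10^-5 M
(x/C₀ = 0.047% < 5%, so the approximation holds.)
pH = −log[H+] = −log(1.93 × 10^-5) = 4.71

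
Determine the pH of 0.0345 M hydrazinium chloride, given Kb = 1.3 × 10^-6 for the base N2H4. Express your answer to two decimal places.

pH = 4.79

N2H5+ is the conjugate acid of the weak base N2H4.
Ka = Kw/Kb = 1.0×10^-14 / 1.3 × 10^-6 = 7.69 × 10^-9
Let x = [H+] at equilibrium. Ka = x²/(0.0345 − x).
Assume x ≪ 0.0345: x ≈ √(7.69 × 10^-9 × 0.0345) = 1.63 × 10^-5 M
Check: 0.047% ionized — well under 5%, approximation valid.
pH = −log(1.63 × 10^-5) = 4.79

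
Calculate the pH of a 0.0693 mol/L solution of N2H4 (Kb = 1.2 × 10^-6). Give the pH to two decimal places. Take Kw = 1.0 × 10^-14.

N2H4 + H2O ⇌ N2H5+ + OH-
From the ICE table, Kb = [OH-]²/(0.0693 − [OH-]) = 1.2 × 10^-6.
Neglecting [OH-] in the denominator: [OH-] = √(1.2 × 10^-6 × 0.0693) = 2.88 × 10^-4 M
Check: 0.42% ionized — well under 5%, approximation valid.
pOH = −log(2.88 × 10^-4) = 3.54; pH = 14.00 − 3.54 = 10.46

pH = 10.46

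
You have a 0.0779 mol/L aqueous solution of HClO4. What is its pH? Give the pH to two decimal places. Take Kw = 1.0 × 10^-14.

pH = 1.11

HClO4 is a strong acid and dissociates completely, so [H+] = 0.0779 M.
pH = -log(0.0779) = 1.11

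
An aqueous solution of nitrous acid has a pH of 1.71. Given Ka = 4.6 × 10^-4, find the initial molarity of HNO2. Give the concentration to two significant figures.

C₀ = 8.5 × 10^-1 M

[H+] = 10^(-1.71) = 1.95 × 10^-2 M = x
Ka = x²/(C₀ − x) ⇒ C₀ = x + x²/Ka
C₀ = 1.95 × 10^-2 + (1.95 × 10^-2)²/(4.6 × 10^-4) = 8.46 × 10^-1 M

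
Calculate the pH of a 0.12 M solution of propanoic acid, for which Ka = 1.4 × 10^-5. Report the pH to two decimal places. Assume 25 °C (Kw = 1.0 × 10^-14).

CH3CH2COOH ⇌ CH3CH2COO- + H+
From the ICE table, Ka = [H+]²/(0.12 − [H+]) = 1.4 × 10^-5.
Neglecting [H+] in the denominator: [H+] = √(1.4 × 10^-5 × 0.12) = 1.30 × 10^-3 M
pH = −log(1.30 × 10^-3) = 2.89

pH = 2.89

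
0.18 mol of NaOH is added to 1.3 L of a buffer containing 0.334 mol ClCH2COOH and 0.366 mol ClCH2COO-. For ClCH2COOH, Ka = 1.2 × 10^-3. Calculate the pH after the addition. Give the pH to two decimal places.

pH = 3.47

After neutralization: n(ClCH2COOH) = 0.154 mol, n(ClCH2COO-) = 0.546 mol.
pKa = −log(1.2 × 10^-3) = 2.921
pH = pKa + log([A⁻]/[HA]) = 2.921 + log(0.546/0.154) = 2.921 +0.550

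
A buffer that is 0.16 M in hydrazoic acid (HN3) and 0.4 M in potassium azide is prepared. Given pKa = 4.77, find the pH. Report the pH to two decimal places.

pH = 5.17

pH = pKa + log([A⁻]/[HA]) = 4.77 + log(0.4/0.16)
pH = 4.77 + (+0.398) = 5.17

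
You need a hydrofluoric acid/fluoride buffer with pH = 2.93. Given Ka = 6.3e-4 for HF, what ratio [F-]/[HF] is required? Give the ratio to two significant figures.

ratio = 0.54

pKa = -log(6.3 × 10^-4) = 3.201
pH = pKa + log(r) ⇒ log(r) = 2.93 − 3.201 = -0.271
r = [F-]/[HF] = 10^(-0.271) = 0.536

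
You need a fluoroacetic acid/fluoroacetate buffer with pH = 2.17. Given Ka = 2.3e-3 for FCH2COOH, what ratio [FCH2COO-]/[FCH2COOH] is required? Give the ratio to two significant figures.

pKa = -log(2.3 × 10^-3) = 2.638
pH = pKa + log(r) ⇒ log(r) = 2.17 − 2.638 = -0.468
r = [FCH2COO-]/[FCH2COOH] = 10^(-0.468) = 0.34

ratio = 0.34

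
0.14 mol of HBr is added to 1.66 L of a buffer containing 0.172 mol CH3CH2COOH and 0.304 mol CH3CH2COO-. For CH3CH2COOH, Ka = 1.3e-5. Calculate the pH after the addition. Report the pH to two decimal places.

After neutralization: n(CH3CH2COOH) = 0.312 mol, n(CH3CH2COO-) = 0.164 mol.
pKa = −log(1.3 × 10^-5) = 4.886
pH = pKa + log([A⁻]/[HA]) = 4.886 + log(0.164/0.312) = 4.886 -0.279

pH = 4.61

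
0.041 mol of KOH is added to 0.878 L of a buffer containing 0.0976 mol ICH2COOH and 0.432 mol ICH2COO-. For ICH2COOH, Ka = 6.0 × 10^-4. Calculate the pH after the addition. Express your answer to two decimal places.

After neutralization: n(ICH2COOH) = 0.0566 mol, n(ICH2COO-) = 0.473 mol.
pKa = −log(6.0 × 10^-4) = 3.222
pH = pKa + log(n_ICH2COO-/n_ICH2COOH) = 3.222 + log(0.473/0.0566) = 3.222 + (+0.922)

pH = 4.14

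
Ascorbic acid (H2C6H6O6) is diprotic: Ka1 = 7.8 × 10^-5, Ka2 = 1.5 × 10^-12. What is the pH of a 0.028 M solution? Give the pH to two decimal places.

Since Ka1 ≫ Ka2, the first ionization dominates [H+].
Ka1 = x²/(0.028 − x) = 7.8 × 10^-5
Solving the quadratic: x = (−Ka1 + √(Ka1² + 4·Ka1·C₀))/2 = 1.44 × 10^-3 M
pH = −log(1.44 × 10^-3) = 2.84

pH = 2.84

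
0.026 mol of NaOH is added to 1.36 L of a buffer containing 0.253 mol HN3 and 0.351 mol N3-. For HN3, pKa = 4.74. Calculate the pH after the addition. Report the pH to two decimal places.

After neutralization: n(HN3) = 0.227 mol, n(N3-) = 0.377 mol.
pH = pKa + log(n_N3-/n_HN3) = 4.74 + log(0.377/0.227) = 4.74 + (+0.220)

pH = 4.96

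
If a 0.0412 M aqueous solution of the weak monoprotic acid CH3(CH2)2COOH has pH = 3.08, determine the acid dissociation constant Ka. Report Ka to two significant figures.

Ka = 1.7 × 10^-5

[H+] = 10^(-3.08) = 8.32 × 10^-4 M
At equilibrium [HA] = 0.0412 − 8.32 × 10^-4 = 4.04 × 10^-2 M
Ka = [H+][A-]/[HA] = (8.32 × 10^-4)² / 4.04 × 10^-2 = 1.7 × 10^-5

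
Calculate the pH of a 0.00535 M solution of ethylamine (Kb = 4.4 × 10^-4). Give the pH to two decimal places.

pH = 11.12

C2H5NH2 + H2O ⇌ C2H5NH3+ + OH-
Kb = x²/(0.00535 − x) = 4.4 × 10^-4
Here C₀/Kb ≈ 12.2, so the small-x approximation fails. Use the quadratic:
x = (−Kb + √(Kb² + 4·Kb·C₀))/2 = 1.33 × 10^-3 M
pOH = −log(1.33 × 10^-3) = 2.88; pH = 14.00 − 2.88 = 11.12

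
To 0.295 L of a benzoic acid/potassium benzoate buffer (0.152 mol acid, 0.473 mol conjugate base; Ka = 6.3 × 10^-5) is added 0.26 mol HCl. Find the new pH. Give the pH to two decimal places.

Added H+ converts C6H5COO- to C6H5COOH: C6H5COOH → 0.412 mol, C6H5COO- → 0.213 mol.
pKa = −log(6.3 × 10^-5) = 4.201
pH = pKa + log([A⁻]/[HA]) = 4.201 + log(0.213/0.412) = 4.201 -0.287

pH = 3.91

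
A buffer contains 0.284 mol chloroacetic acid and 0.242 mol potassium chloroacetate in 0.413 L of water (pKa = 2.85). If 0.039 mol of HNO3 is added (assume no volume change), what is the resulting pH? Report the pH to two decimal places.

pH = 2.65

After neutralization: n(ClCH2COOH) = 0.323 mol, n(ClCH2COO-) = 0.203 mol.
pH = pKa + log(n_ClCH2COO-/n_ClCH2COOH) = 2.85 + log(0.203/0.323) = 2.85 + (-0.202)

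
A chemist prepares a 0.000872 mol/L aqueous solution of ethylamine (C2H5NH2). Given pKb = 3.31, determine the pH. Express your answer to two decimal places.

C2H5NH2 + H2O ⇌ C2H5NH3+ + OH-
Kb = 10^(−3.31) = 4.90 × 10^-4
Let x = [OH-] at equilibrium. Kb = x²/(0.000872 − x).
x is not negligible relative to C₀; solve x² + 0.00049·x − 4.27e-07 = 0.
x = (−Kb + √(Kb² + 4·Kb·C₀))/2 = 4.53 × 10^-4 M
pOH = 3.34, so pH = 14.00 − pOH = 10.66

pH = 10.66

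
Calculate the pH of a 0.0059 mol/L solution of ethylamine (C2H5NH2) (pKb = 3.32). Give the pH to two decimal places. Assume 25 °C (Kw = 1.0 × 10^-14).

C2H5NH2 + H2O ⇌ C2H5NH3+ + OH-
Kb = 10^(−3.32) = 4.79 × 10^-4
Kb = [OH-]²/(0.0059 − [OH-]) = 4.79 × 10^-4
Here C₀/Kb ≈ 12.3, so the small-[OH-] approximation fails. Use the quadratic:
[OH-] = [−0.000479 + √(0.000479² + 1.13e-05)]/2 = 1.46 × 10^-3 M
pOH = 2.84, so pH = 14.00 − pOH = 11.16

pH = 11.16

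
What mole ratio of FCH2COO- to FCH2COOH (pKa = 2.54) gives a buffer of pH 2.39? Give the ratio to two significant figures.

ratio = 0.71

pH = pKa + log(r) ⇒ log(r) = 2.39 − 2.54 = -0.15
r = [FCH2COO-]/[FCH2COOH] = 10^(-0.15) = 0.708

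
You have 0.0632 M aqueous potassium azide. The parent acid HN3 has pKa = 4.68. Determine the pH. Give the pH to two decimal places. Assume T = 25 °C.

N3- is the conjugate base of the weak acid HN3.
Ka = 10^(−4.68) = 2.09 × 10^-5
Kb = Kw/Ka = 1.0×10^-14 / 2.09 × 10^-5 = 4.78 × 10^-10
From the ICE table, Kb = [OH-]²/(0.0632 − [OH-]) = 4.78 × 10^-10.
Assume [OH-] ≪ 0.0632: [OH-] ≈ √(4.78 × 10^-10 × 0.0632) = 5.50 × 10^-6 M
pOH = 5.26, so pH = 14.00 − pOH = 8.74

pH = 8.74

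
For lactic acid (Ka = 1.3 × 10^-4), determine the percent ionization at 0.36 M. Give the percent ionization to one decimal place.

CH3CH(OH)COOH ⇌ CH3CH(OH)COO- + H+; let x = [H+] at equilibrium.
x ≈ √(Ka·C₀) = √(1.3 × 10^-4 × 0.36) = 6.84 × 10^-3 M
Fraction ionized = 6.84 × 10^-3 / 0.36 = 0.0190 → 1.9%

1.9%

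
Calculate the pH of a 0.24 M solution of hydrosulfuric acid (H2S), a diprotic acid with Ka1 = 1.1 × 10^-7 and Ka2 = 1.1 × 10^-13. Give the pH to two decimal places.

pH = 3.79

Since Ka1 ≫ Ka2, the first ionization dominates [H+].
Ka1 = x²/(0.24 − x) = 1.1 × 10^-7
x ≈ √(1.1 × 10^-7 × 0.24) = 1.62 × 10^-4 M
pH = −log(1.62 × 10^-4) = 3.79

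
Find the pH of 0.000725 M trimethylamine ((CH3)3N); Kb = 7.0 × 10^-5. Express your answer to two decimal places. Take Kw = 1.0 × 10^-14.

(CH3)3N + H2O ⇌ (CH3)3NH+ + OH-
From the ICE table, Kb = [OH-]²/(0.000725 − [OH-]) = 7.0 × 10^-5.
Here C₀/Kb ≈ 10.4, so the small-[OH-] approximation fails. Use the quadratic:
[OH-] = (−Kb + √(Kb² + 4·Kb·C₀))/2 = 1.93 × 10^-4 M
pOH = 3.71, so pH = 14.00 − pOH = 10.29

pH = 10.29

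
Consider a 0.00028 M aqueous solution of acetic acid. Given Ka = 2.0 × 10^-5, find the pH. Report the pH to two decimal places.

CH3COOH ⇌ CH3COO- + H+
Let x = [H+] at equilibrium. Ka = x²/(0.00028 − x).
The 5% rule fails; solving x² + Ka·x − Ka·C₀ = 0 exactly:
x = (−Ka + √(Ka² + 4·Ka·C₀))/2 = 6.55 × 10^-5 M
pH = −log[H+] = −log(6.55 × 10^-5) = 4.18

pH = 4.18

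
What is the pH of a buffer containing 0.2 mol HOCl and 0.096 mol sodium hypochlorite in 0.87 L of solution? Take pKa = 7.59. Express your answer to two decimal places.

Using pH = pKa + log([base]/[acid]) with [base]/[acid] = 0.096/0.2:
pH = 7.59 + (-0.319) = 7.27

pH = 7.27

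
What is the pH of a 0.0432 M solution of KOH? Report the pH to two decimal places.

pH = 12.64

KOH is a strong base; [OH-] = 0.0432 M.
pOH = -log(0.0432) = 1.36
pH = 14.00 - 1.36 = 12.64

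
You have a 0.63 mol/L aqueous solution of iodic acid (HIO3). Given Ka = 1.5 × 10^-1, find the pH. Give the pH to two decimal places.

pH = 0.62

HIO3 ⇌ IO3- + H+
Let x = [H+] at equilibrium. Ka = x²/(0.63 − x).
Here C₀/Ka ≈ 4.2, so the small-x approximation fails. Use the quadratic:
x = (−Ka + √(Ka² + 4·Ka·C₀))/2 = 2.41 × 10^-1 M
pH = −log[H+] = −log(2.41 × 10^-1) = 0.62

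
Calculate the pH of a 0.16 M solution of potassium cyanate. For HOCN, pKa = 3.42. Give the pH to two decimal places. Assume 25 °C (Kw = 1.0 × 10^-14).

pH = 8.31

OCN- is the conjugate base of the weak acid HOCN.
Ka = 10^(−3.42) = 3.80 × 10^-4
Kb = Kw/Ka = 1.0×10^-14 / 3.80 × 10^-4 = 2.63 × 10^-11
From the ICE table, Kb = [OH-]²/(0.16 − [OH-]) = 2.63 × 10^-11.
Assume [OH-] ≪ 0.16: [OH-] ≈ √(2.63 × 10^-11 × 0.16) = 2.05 × 10^-6 M
Check: 0.0013% ionized — well under 5%, approximation valid.
pOH = −log(2.05 × 10^-6) = 5.69; pH = 14.00 − 5.69 = 8.31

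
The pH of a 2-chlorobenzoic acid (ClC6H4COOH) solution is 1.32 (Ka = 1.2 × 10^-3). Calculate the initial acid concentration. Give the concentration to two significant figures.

C₀ = 2.0 M

[H+] = 10^(-1.32) = 4.79 × 10^-2 M = x
Ka = x²/(C₀ − x) ⇒ C₀ = x + x²/Ka
C₀ = 4.79 × 10^-2 + (4.79 × 10^-2)²/(1.2 × 10^-3) = 1.96 M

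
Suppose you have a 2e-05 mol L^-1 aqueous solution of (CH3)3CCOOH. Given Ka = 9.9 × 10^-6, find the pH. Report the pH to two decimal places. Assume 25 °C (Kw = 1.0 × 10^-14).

(CH3)3CCOOH ⇌ (CH3)3CCOO- + H+
Ka = [H+]²/(2e-05 − [H+]) = 9.9 × 10^-6
[H+] is not negligible relative to C₀; solve [H+]² + 9.9e-06·[H+] − 1.98e-10 = 0.
[H+] = (−Ka + √(Ka² + 4·Ka·C₀))/2 = 9.97 × 10^-6 M
pH = −log(9.97 × 10^-6) = 5.00

pH = 5.00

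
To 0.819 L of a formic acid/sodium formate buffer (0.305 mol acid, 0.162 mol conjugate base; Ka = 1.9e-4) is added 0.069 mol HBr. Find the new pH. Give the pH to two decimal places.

After neutralization: n(HCOOH) = 0.374 mol, n(HCOO-) = 0.093 mol.
pKa = −log(1.9 × 10^-4) = 3.721
pH = pKa + log([A⁻]/[HA]) = 3.721 + log(0.093/0.374) = 3.721 -0.604

pH = 3.12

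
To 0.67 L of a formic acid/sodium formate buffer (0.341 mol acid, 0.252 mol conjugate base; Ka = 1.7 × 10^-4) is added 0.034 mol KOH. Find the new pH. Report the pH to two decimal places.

pH = 3.74

OH- converts HCOOH to HCOO-: HCOOH → 0.307 mol, HCOO- → 0.286 mol.
pKa = −log(1.7 × 10^-4) = 3.770
pH = pKa + log(n_HCOO-/n_HCOOH) = 3.770 + log(0.286/0.307) = 3.770 + (-0.031)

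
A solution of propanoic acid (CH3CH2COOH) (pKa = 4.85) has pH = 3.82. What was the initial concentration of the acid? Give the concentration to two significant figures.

[H+] = 10^(-3.82) = 1.51 × 10^-4 M = x
Ka = 10^(−4.85) = 1.41 × 10^-5
Ka = x²/(C₀ − x) ⇒ C₀ = x + x²/Ka
C₀ = 1.51 × 10^-4 + (1.51 × 10^-4)²/(1.41 × 10^-5) = 1.77 × 10^-3 M

C₀ = 1.8 × 10^-3 M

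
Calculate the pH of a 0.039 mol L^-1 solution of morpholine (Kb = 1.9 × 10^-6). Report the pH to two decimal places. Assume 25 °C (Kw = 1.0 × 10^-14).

C4H8ONH + H2O ⇌ C4H8ONH2+ + OH-
From the ICE table, Kb = [OH-]²/(0.039 − [OH-]) = 1.9 × 10^-6.
Assume [OH-] ≪ 0.039: [OH-] ≈ √(1.9 × 10^-6 × 0.039) = 2.72 × 10^-4 M
Check: 0.7% ionized — well under 5%, approximation valid.
pOH = 3.57, so pH = 14.00 − pOH = 10.43

pH = 10.43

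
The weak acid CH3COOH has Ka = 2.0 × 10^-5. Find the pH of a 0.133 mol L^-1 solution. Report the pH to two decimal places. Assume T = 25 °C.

pH = 2.79

CH3COOH ⇌ CH3COO- + H+
From the ICE table, Ka = [H+]²/(0.133 − [H+]) = 2.0 × 10^-5.
Since Ka ≪ C₀, [H+] ≈ √(Ka·C₀) = 1.63 × 10^-3 M.
pH = −log[H+] = −log(1.63 × 10^-3) = 2.79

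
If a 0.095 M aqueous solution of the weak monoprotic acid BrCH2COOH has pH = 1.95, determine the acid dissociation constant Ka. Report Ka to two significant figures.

Ka = 1.5 × 10^-3

[H+] = 10^(-1.95) = 1.12 × 10^-2 M
At equilibrium [HA] = 0.095 − 1.12 × 10^-2 = 8.38 × 10^-2 M
Ka = [H+][A-]/[HA] = (1.12 × 10^-2)² / 8.38 × 10^-2 = 1.5 × 10^-3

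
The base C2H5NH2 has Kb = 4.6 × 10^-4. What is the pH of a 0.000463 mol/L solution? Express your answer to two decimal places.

pH = 10.46

C2H5NH2 + H2O ⇌ C2H5NH3+ + OH-
Let x = [OH-] at equilibrium. Kb = x²/(0.000463 − x).
Here C₀/Kb ≈ 1.01, so the small-x approximation fails. Use the quadratic:
x = (−Kb + √(Kb² + 4·Kb·C₀))/2 = 2.86 × 10^-4 M
pOH = −log(2.86 × 10^-4) = 3.54; pH = 14.00 − 3.54 = 10.46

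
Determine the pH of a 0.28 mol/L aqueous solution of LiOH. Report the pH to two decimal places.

LiOH is a strong base; [OH-] = 0.28 M.
pOH = -log(0.28) = 0.55
pH = 14.00 - 0.55 = 13.45

pH = 13.45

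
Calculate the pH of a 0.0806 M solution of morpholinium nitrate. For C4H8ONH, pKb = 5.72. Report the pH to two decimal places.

pH = 4.69

C4H8ONH2+ is the conjugate acid of the weak base C4H8ONH.
Kb = 10^(−5.72) = 1.91 × 10^-6
Ka = Kw/Kb = 1.0×10^-14 / 1.91 × 10^-6 = 5.24 × 10^-9
From the ICE table, Ka = x²/(0.0806 − x) = 5.24 × 10^-9.
Since Ka ≪ C₀, x ≈ √(Ka·C₀) = 2.06 × 10^-5 M.
Check: 0.025% ionized — well under 5%, approximation valid.
pH = −log[H+] = −log(2.06 × 10^-5) = 4.69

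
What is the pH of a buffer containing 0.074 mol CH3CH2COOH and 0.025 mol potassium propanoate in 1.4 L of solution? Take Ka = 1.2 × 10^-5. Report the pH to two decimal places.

pKa = −log(1.2 × 10^-5) = 4.921
Using pH = pKa + log([base]/[acid]) with [base]/[acid] = 0.025/0.074:
pH = 4.921 + (-0.471) = 4.45

pH = 4.45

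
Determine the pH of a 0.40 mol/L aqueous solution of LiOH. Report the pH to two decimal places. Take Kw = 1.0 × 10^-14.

pH = 13.60

LiOH is a strong base; [OH-] = 0.4 M.
pOH = -log(0.4) = 0.40
pH = 14.00 - 0.40 = 13.60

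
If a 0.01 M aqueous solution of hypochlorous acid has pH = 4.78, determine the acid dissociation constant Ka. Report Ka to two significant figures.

Ka = 2.8 × 10^-8

[H+] = 10^(-4.78) = 1.66 × 10^-5 M
At equilibrium [HA] = 0.01 − 1.66 × 10^-5 = 9.98 × 10^-3 M
Ka = [H+][A-]/[HA] = (1.66 × 10^-5)² / 9.98 × 10^-3 = 2.8 × 10^-8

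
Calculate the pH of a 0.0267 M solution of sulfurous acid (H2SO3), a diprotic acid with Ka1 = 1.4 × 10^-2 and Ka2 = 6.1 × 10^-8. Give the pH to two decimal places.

Since Ka1 ≫ Ka2, the first ionization dominates [H+].
Ka1 = x²/(0.0267 − x) = 1.4 × 10^-2
Solving the quadratic: x = (−Ka1 + √(Ka1² + 4·Ka1·C₀))/2 = 1.36 × 10^-2 M
pH = −log(1.36 × 10^-2) = 1.87

pH = 1.87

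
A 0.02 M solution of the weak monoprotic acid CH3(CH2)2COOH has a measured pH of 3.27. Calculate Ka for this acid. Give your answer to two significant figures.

Ka = 1.5 × 10^-5

[H+] = 10^(-3.27) = 5.37 × 10^-4 M
At equilibrium [HA] = 0.02 − 5.37 × 10^-4 = 1.95 × 10^-2 M
Ka = [H+][A-]/[HA] = (5.37 × 10^-4)² / 1.95 × 10^-2 = 1.5 × 10^-5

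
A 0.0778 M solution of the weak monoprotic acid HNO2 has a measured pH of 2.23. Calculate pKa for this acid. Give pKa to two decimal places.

pKa = 3.32

[H+] = 10^(-2.23) = 5.89 × 10^-3 M
At equilibrium [HA] = 0.0778 − 5.89 × 10^-3 = 7.19 × 10^-2 M
Ka = [H+][A-]/[HA] = (5.89 × 10^-3)² / 7.19 × 10^-2 = 4.83 × 10^-4
pKa = -log(4.83 × 10^-4) = 3.32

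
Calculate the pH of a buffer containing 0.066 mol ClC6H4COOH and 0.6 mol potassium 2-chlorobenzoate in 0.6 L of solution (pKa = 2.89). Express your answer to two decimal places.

pH = pKa + log([A⁻]/[HA]) = 2.89 + log(0.6/0.066)
pH = 2.89 + (+0.959) = 3.85

pH = 3.85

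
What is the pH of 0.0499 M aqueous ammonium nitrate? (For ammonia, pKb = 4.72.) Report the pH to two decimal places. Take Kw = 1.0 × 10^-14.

NH4+ is the conjugate acid of the weak base NH3.
Kb = 10^(−4.72) = 1.91 × 10^-5
Ka = Kw/Kb = 1.0×10^-14 / 1.91 × 10^-5 = 5.24 × 10^-10
Ka = [H+]²/(0.0499 − [H+]) = 5.24 × 10^-10
Neglecting [H+] in the denominator: [H+] = √(5.24 × 10^-10 × 0.0499) = 5.11 × 10^-6 M
Check: 0.01% ionized — well under 5%, approximation valid.
pH = −log[H+] = −log(5.11 × 10^-6) = 5.29

pH = 5.29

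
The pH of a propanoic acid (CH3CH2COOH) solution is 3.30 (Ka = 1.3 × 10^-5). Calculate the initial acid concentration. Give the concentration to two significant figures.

[H+] = 10^(-3.30) = 5.01 × 10^-4 M = x
Ka = x²/(C₀ − x) ⇒ C₀ = x + x²/Ka
C₀ = 5.01 × 10^-4 + (5.01 × 10^-4)²/(1.3 × 10^-5) = 1.98 × 10^-2 M

C₀ = 2.0 × 10^-2 M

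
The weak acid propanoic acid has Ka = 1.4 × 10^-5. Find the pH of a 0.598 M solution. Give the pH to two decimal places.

CH3CH2COOH ⇌ CH3CH2COO- + H+
Let x = [H+] at equilibrium. Ka = x²/(0.598 − x).
Neglecting x in the denominator: x = √(1.4 × 10^-5 × 0.598) = 2.89 × 10^-3 M
pH = −log(2.89 × 10^-3) = 2.54

pH = 2.54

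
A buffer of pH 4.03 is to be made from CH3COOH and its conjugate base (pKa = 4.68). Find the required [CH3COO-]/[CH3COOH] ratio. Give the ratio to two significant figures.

ratio = 0.22

pH = pKa + log(r) ⇒ log(r) = 4.03 − 4.68 = -0.65
r = [CH3COO-]/[CH3COOH] = 10^(-0.65) = 0.224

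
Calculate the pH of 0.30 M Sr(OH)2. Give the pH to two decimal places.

pH = 13.78

Sr(OH)2 is a strong base (each formula unit releases 2 OH-); [OH-] = 0.6 M.
pOH = -log(0.6) = 0.22
pH = 14.00 - 0.22 = 13.78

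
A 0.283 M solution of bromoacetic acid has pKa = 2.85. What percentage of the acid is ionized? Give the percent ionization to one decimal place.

6.8%

BrCH2COOH ⇌ BrCH2COO- + H+; let x = [H+] at equilibrium.
Ka = 10^(−2.85) = 1.41 × 10^-3
Solve x² + 0.00141x − 0.000399 = 0 → x = 1.93 × 10^-2 M
% ionization = x/C₀ × 100% = 1.93 × 10^-2/0.283 × 100% = 6.8%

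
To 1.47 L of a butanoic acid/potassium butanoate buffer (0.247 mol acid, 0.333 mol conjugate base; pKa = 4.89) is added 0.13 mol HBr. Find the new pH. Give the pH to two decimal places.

Added H+ converts CH3(CH2)2COO- to CH3(CH2)2COOH: CH3(CH2)2COOH → 0.377 mol, CH3(CH2)2COO- → 0.203 mol.
pH = pKa + log([A⁻]/[HA]) = 4.89 + log(0.203/0.377) = 4.89 -0.269

pH = 4.62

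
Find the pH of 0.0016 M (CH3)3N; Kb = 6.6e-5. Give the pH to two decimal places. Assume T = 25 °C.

(CH3)3N + H2O ⇌ (CH3)3NH+ + OH-
Let x = [OH-] at equilibrium. Kb = x²/(0.0016 − x).
The 5% rule fails; solving x² + Kb·x − Kb·C₀ = 0 exactly:
x = [−6.6e-05 + √(6.6e-05² + 4.22e-07)]/2 = 2.94 × 10^-4 M
pOH = 3.53, so pH = 14.00 − pOH = 10.47

pH = 10.47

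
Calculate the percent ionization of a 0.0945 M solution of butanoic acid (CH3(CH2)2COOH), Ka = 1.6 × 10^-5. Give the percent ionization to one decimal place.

1.3%

CH3(CH2)2COOH ⇌ CH3(CH2)2COO- + H+; let x = [H+] at equilibrium.
x ≈ √(Ka·C₀) = √(1.6 × 10^-5 × 0.0945) = 1.23 × 10^-3 M
% ionization = x/C₀ × 100% = 1.23 × 10^-3/0.0945 × 100% = 1.3%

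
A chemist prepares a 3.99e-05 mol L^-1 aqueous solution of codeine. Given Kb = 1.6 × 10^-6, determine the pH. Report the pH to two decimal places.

C18H21NO3 + H2O ⇌ C18H22NO3+ + OH-
Let x = [OH-] at equilibrium. Kb = x²/(3.99e-05 − x).
Here C₀/Kb ≈ 24.9, so the small-x approximation fails. Use the quadratic:
x = [−1.6e-06 + √(1.6e-06² + 2.55e-10)]/2 = 7.23 × 10^-6 M
pOH = −log(7.23 × 10^-6) = 5.14; pH = 14.00 − 5.14 = 8.86

pH = 8.86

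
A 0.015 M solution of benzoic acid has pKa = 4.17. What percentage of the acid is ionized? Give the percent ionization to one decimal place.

6.5%

C6H5COOH ⇌ C6H5COO- + H+; let x = [H+] at equilibrium.
Ka = 10^(−4.17) = 6.76 × 10^-5
Ka = x²/(C₀ − x); solving the quadratic gives x = 9.74 × 10^-4 M.
% ionization = x/C₀ × 100% = 9.74 × 10^-4/0.015 × 100% = 6.5%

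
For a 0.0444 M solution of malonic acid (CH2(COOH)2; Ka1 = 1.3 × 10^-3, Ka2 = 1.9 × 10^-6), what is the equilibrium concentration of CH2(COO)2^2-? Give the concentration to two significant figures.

First ionization gives [H+] ≈ [CH2(COOH)COO-] = 6.98 × 10^-3 M.
Second step: Ka2 = [H+][CH2(COO)2^2-]/[CH2(COOH)COO-] ≈ [CH2(COO)2^2-] (since [H+] ≈ [CH2(COOH)COO-]).
So [CH2(COO)2^2-] ≈ Ka2.

1.9 × 10^-6 M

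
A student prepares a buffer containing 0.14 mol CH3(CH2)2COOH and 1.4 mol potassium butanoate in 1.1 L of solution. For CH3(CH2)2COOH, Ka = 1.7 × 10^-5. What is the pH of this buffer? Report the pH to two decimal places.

pKa = −log(1.7 × 10^-5) = 4.770
Using pH = pKa + log([base]/[acid]) with [base]/[acid] = 1.4/0.14:
pH = 4.770 + (+1.000) = 5.77

pH = 5.77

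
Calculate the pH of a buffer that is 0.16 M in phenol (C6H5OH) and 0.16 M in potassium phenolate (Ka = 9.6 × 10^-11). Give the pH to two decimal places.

pH = 10.02

pKa = −log(9.6 × 10^-11) = 10.018
Henderson–Hasselbalch: pH = pKa + log([C6H5O-]/[C6H5OH]) = 10.018 + log(0.16/0.16)
pH = 10.018 + (+0.000) = 10.02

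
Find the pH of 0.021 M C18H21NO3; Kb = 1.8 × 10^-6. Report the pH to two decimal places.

C18H21NO3 + H2O ⇌ C18H22NO3+ + OH-
Let x = [OH-] at equilibrium. Kb = x²/(0.021 − x).
Assume x ≪ 0.021: x ≈ √(1.8 × 10^-6 × 0.021) = 1.94 × 10^-4 M
Check: 0.93% ionized — well under 5%, approximation valid.
pOH = −log(1.94 × 10^-4) = 3.71; pH = 14.00 − 3.71 = 10.29

pH = 10.29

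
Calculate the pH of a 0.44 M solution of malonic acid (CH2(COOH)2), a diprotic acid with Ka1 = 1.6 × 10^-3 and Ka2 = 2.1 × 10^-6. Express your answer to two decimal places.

pH = 1.59

Ka1 ≫ Ka2, so treat the first dissociation as the only significant source of H+.
Ka1 = x²/(0.44 − x) = 1.6 × 10^-3
Solving the quadratic: x = (−Ka1 + √(Ka1² + 4·Ka1·C₀))/2 = 2.57 × 10^-2 M
pH = −log(2.57 × 10^-2) = 1.59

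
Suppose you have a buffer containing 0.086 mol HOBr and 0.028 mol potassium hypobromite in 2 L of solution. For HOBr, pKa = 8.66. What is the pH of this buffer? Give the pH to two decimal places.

pH = 8.17

Henderson–Hasselbalch: pH = pKa + log([OBr-]/[HOBr]) = 8.66 + log(0.028/0.086)
pH = 8.66 + (-0.487) = 8.17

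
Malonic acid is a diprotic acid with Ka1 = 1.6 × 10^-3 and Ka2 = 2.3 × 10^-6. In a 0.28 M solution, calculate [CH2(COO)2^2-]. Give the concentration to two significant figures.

First ionization gives [H+] ≈ [CH2(COOH)COO-] = 2.04 × 10^-2 M.
Second step: Ka2 = [H+][CH2(COO)2^2-]/[CH2(COOH)COO-] ≈ [CH2(COO)2^2-] (since [H+] ≈ [CH2(COOH)COO-]).
So [CH2(COO)2^2-] ≈ Ka2.

2.3 × 10^-6 M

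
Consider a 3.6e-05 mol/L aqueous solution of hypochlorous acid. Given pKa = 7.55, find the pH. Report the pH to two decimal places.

HOCl ⇌ OCl- + H+
Ka = 10^(−7.55) = 2.82 × 10^-8
From the ICE table, Ka = [H+]²/(3.6e-05 − [H+]) = 2.82 × 10^-8.
Neglecting [H+] in the denominator: [H+] = √(2.82 × 10^-8 × 3.6e-05) = 1.01 × 10^-6 M
Check: 2.8% ionized — well under 5%, approximation valid.
pH = −log(1.01 × 10^-6) = 6.00

pH = 6.00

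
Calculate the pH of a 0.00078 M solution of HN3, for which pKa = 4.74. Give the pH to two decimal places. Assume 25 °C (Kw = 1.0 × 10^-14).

HN3 ⇌ N3- + H+
Ka = 10^(−4.74) = 1.82 × 10^-5
Ka = x²/(0.00078 − x) = 1.82 × 10^-5
x is not negligible relative to C₀; solve x² + 1.82e-05·x − 1.42e-08 = 0.
x = [−1.82e-05 + √(1.82e-05² + 5.68e-08)]/2 = 1.10 × 10^-4 M
pH = −log(1.10 × 10^-4) = 3.96

pH = 3.96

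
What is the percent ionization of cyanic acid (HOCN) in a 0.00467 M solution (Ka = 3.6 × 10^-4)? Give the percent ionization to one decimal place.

HOCN ⇌ OCN- + H+; let x = [H+] at equilibrium.
Ka = x²/(C₀ − x); solving the quadratic gives x = 1.13 × 10^-3 M.
Fraction ionized = 1.13 × 10^-3 / 0.00467 = 0.2420 → 24.2%

24.2%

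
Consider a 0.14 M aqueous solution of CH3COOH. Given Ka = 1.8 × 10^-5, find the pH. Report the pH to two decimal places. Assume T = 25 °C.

pH = 2.80

CH3COOH ⇌ CH3COO- + H+
Let x = [H+] at equilibrium. Ka = x²/(0.14 − x).
Since Ka ≪ C₀, x ≈ √(Ka·C₀) = 1.59 × 10^-3 M.
Check: 1.1% ionized — well under 5%, approximation valid.
pH = −log[H+] = −log(1.59 × 10^-3) = 2.80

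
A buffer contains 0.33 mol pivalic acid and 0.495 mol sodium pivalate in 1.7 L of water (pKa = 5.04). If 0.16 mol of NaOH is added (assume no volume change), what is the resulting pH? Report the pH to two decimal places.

After neutralization: n((CH3)3CCOOH) = 0.17 mol, n((CH3)3CCOO-) = 0.655 mol.
pH = pKa + log([A⁻]/[HA]) = 5.04 + log(0.655/0.17) = 5.04 +0.586

pH = 5.63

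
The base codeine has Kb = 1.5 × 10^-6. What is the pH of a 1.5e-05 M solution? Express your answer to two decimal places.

pH = 8.61

C18H21NO3 + H2O ⇌ C18H22NO3+ + OH-
Kb = [OH-]²/(1.5e-05 − [OH-]) = 1.5 × 10^-6
Here C₀/Kb ≈ 10, so the small-[OH-] approximation fails. Use the quadratic:
[OH-] = (−Kb + √(Kb² + 4·Kb·C₀))/2 = 4.05 × 10^-6 M
pOH = −log(4.05 × 10^-6) = 5.39; pH = 14.00 − 5.39 = 8.61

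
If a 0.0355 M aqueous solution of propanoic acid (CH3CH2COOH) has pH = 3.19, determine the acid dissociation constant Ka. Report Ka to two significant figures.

[H+] = 10^(-3.19) = 6.46 × 10^-4 M
At equilibrium [HA] = 0.0355 − 6.46 × 10^-4 = 3.49 × 10^-2 M
Ka = [H+][A-]/[HA] = (6.46 × 10^-4)² / 3.49 × 10^-2 = 1.2 × 10^-5

Ka = 1.2 × 10^-5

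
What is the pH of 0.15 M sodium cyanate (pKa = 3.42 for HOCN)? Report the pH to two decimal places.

pH = 8.30

OCN- is the conjugate base of the weak acid HOCN.
Ka = 10^(−3.42) = 3.80 × 10^-4
Kb = Kw/Ka = 1.0×10^-14 / 3.80 × 10^-4 = 2.63 × 10^-11
Let x = [OH-] at equilibrium. Kb = x²/(0.15 − x).
Assume x ≪ 0.15: x ≈ √(2.63 × 10^-11 × 0.15) = 1.99 × 10^-6 M
Check: 0.0013% ionized — well under 5%, approximation valid.
pOH = −log(1.99 × 10^-6) = 5.70; pH = 14.00 − 5.70 = 8.30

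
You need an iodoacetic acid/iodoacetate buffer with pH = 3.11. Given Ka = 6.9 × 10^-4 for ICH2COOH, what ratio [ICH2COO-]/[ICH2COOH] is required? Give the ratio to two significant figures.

pKa = -log(6.9 × 10^-4) = 3.161
pH = pKa + log(r) ⇒ log(r) = 3.11 − 3.161 = -0.051
r = [ICH2COO-]/[ICH2COOH] = 10^(-0.051) = 0.889

ratio = 0.89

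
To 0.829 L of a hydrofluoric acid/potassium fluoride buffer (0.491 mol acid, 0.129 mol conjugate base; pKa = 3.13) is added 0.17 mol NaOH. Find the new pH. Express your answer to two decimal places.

OH- converts HF to F-: HF → 0.321 mol, F- → 0.299 mol.
pH = pKa + log(n_F-/n_HF) = 3.13 + log(0.299/0.321) = 3.13 + (-0.031)

pH = 3.10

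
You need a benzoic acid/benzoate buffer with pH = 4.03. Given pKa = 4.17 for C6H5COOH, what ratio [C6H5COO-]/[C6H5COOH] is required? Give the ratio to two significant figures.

ratio = 0.72

pH = pKa + log(r) ⇒ log(r) = 4.03 − 4.17 = -0.14
r = [C6H5COO-]/[C6H5COOH] = 10^(-0.14) = 0.724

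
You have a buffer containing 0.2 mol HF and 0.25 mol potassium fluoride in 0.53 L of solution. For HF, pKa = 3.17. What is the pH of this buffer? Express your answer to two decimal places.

pH = 3.27

Using pH = pKa + log([base]/[acid]) with [base]/[acid] = 0.25/0.2:
pH = 3.17 + (+0.097) = 3.27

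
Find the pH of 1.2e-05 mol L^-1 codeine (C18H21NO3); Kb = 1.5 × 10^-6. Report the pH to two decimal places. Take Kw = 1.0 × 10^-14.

pH = 8.55

C18H21NO3 + H2O ⇌ C18H22NO3+ + OH-
From the ICE table, Kb = [OH-]²/(1.2e-05 − [OH-]) = 1.5 × 10^-6.
Here C₀/Kb ≈ 8, so the small-[OH-] approximation fails. Use the quadratic:
[OH-] = [−1.5e-06 + √(1.5e-06² + 7.2e-11)]/2 = 3.56 × 10^-6 M
pOH = −log(3.56 × 10^-6) = 5.45; pH = 14.00 − 5.45 = 8.55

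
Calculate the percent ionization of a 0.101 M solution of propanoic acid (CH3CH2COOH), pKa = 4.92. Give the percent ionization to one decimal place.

CH3CH2COOH ⇌ CH3CH2COO- + H+; let x = [H+] at equilibrium.
Ka = 10^(−4.92) = 1.20 × 10^-5
x ≈ √(Ka·C₀) = √(1.20 × 10^-5 × 0.101) = 1.10 × 10^-3 M
Fraction ionized = 1.10 × 10^-3 / 0.101 = 0.0109 → 1.1%

1.1%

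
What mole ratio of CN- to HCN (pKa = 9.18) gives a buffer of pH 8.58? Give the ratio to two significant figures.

ratio = 0.25

pH = pKa + log(r) ⇒ log(r) = 8.58 − 9.18 = -0.60
r = [CN-]/[HCN] = 10^(-0.60) = 0.251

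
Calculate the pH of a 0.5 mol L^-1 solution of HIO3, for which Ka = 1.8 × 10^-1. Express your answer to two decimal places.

HIO3 ⇌ IO3- + H+
Ka = [H+]²/(0.5 − [H+]) = 1.8 × 10^-1
Here C₀/Ka ≈ 2.78, so the small-[H+] approximation fails. Use the quadratic:
[H+] = (−Ka + √(Ka² + 4·Ka·C₀))/2 = 2.23 × 10^-1 M
pH = −log(2.23 × 10^-1) = 0.65

pH = 0.65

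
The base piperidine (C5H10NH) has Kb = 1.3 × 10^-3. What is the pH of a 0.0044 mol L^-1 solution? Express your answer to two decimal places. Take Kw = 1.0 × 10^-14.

C5H10NH + H2O ⇌ C5H10NH2+ + OH-
Let x = [OH-] at equilibrium. Kb = x²/(0.0044 − x).
Here C₀/Kb ≈ 3.38, so the small-x approximation fails. Use the quadratic:
x = (−Kb + √(Kb² + 4·Kb·C₀))/2 = 1.83 × 10^-3 M
pOH = 2.74, so pH = 14.00 − pOH = 11.26

pH = 11.26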